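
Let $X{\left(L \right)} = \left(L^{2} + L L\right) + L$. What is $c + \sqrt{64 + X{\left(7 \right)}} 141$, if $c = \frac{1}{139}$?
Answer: $\frac{254788}{139} \approx 1833.0$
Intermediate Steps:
$X{\left(L \right)} = L + 2 L^{2}$ ($X{\left(L \right)} = \left(L^{2} + L^{2}\right) + L = 2 L^{2} + L = L + 2 L^{2}$)
$c = \frac{1}{139} \approx 0.0071942$
$c + \sqrt{64 + X{\left(7 \right)}} 141 = \frac{1}{139} + \sqrt{64 + 7 \left(1 + 2 \cdot 7\right)} 141 = \frac{1}{139} + \sqrt{64 + 7 \left(1 + 14\right)} 141 = \frac{1}{139} + \sqrt{64 + 7 \cdot 15} \cdot 141 = \frac{1}{139} + \sqrt{64 + 105} \cdot 141 = \frac{1}{139} + \sqrt{169} \cdot 141 = \frac{1}{139} + 13 \cdot 141 = \frac{1}{139} + 1833 = \frac{254788}{139}$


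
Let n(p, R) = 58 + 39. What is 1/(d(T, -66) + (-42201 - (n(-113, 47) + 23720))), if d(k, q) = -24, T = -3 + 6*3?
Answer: -1/66042 ≈ -1.5142e-5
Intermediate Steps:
n(p, R) = 97
T = 15 (T = -3 + 18 = 15)
1/(d(T, -66) + (-42201 - (n(-113, 47) + 23720))) = 1/(-24 + (-42201 - (97 + 23720))) = 1/(-24 + (-42201 - 1*23817)) = 1/(-24 + (-42201 - 23817)) = 1/(-24 - 66018) = 1/(-66042) = -1/66042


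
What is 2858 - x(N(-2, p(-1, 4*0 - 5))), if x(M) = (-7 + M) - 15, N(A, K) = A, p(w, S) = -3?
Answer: 2882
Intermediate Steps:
x(M) = -22 + M
2858 - x(N(-2, p(-1, 4*0 - 5))) = 2858 - (-22 - 2) = 2858 - 1*(-24) = 2858 + 24 = 2882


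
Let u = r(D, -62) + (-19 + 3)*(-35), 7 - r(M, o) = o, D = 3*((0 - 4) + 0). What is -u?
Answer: -629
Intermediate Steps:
D = -12 (D = 3*(-4 + 0) = 3*(-4) = -12)
r(M, o) = 7 - o
u = 629 (u = (7 - 1*(-62)) + (-19 + 3)*(-35) = (7 + 62) - 16*(-35) = 69 + 560 = 629)
-u = -1*629 = -629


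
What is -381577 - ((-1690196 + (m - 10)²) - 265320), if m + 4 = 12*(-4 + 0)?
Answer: 1570095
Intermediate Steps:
m = -52 (m = -4 + 12*(-4 + 0) = -4 + 12*(-4) = -4 - 48 = -52)
-381577 - ((-1690196 + (m - 10)²) - 265320) = -381577 - ((-1690196 + (-52 - 10)²) - 265320) = -381577 - ((-1690196 + (-62)²) - 265320) = -381577 - ((-1690196 + 3844) - 265320) = -381577 - (-1686352 - 265320) = -381577 - 1*(-1951672) = -381577 + 1951672 = 1570095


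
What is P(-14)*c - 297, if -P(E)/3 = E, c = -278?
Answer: -11973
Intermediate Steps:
P(E) = -3*E
P(-14)*c - 297 = -3*(-14)*(-278) - 297 = 42*(-278) - 297 = -11676 - 297 = -11973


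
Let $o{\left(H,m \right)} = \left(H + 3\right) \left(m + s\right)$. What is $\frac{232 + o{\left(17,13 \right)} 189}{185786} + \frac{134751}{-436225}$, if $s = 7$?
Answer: $\frac{4022482457}{40522248925} \approx 0.099266$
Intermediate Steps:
$o{\left(H,m \right)} = \left(3 + H\right) \left(7 + m\right)$ ($o{\left(H,m \right)} = \left(H + 3\right) \left(m + 7\right) = \left(3 + H\right) \left(7 + m\right)$)
$\frac{232 + o{\left(17,13 \right)} 189}{185786} + \frac{134751}{-436225} = \frac{232 + \left(21 + 3 \cdot 13 + 7 \cdot 17 + 17 \cdot 13\right) 189}{185786} + \frac{134751}{-436225} = \left(232 + \left(21 + 39 + 119 + 221\right) 189\right) \frac{1}{185786} + 134751 \left(- \frac{1}{436225}\right) = \left(232 + 400 \cdot 189\right) \frac{1}{185786} - \frac{134751}{436225} = \left(232 + 75600\right) \frac{1}{185786} - \frac{134751}{436225} = 75832 \cdot \frac{1}{185786} - \frac{134751}{436225} = \frac{37916}{92893} - \frac{134751}{436225} = \frac{4022482457}{40522248925}$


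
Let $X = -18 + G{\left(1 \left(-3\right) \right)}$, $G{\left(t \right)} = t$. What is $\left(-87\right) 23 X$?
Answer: $42021$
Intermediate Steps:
$X = -21$ ($X = -18 + 1 \left(-3\right) = -18 - 3 = -21$)
$\left(-87\right) 23 X = \left(-87\right) 23 \left(-21\right) = \left(-2001\right) \left(-21\right) = 42021$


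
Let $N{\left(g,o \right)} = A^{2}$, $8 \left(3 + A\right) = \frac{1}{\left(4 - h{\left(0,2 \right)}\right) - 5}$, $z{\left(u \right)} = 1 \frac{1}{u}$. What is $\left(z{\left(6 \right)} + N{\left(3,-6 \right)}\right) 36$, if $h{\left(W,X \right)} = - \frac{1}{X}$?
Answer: $\frac{1545}{4} \approx 386.25$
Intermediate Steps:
$z{\left(u \right)} = \frac{1}{u}$
$A = - \frac{13}{4}$ ($A = -3 + \frac{1}{8 \left(\left(4 - - \frac{1}{2}\right) - 5\right)} = -3 + \frac{1}{8 \left(\left(4 + \frac{1}{2}\right) - 5\right)} = -3 + \frac{1}{8 \left(\frac{9}{2} - 5\right)} = -3 + \frac{1}{8 \left(- \frac{1}{2}\right)} = -3 + \frac{1}{8} \left(-2\right) = -3 - \frac{1}{4} = - \frac{13}{4} \approx -3.25$)
$N{\left(g,o \right)} = \frac{169}{16}$ ($N{\left(g,o \right)} = \left(- \frac{13}{4}\right)^{2} = \frac{169}{16}$)
$\left(z{\left(6 \right)} + N{\left(3,-6 \right)}\right) 36 = \left(\frac{1}{6} + \frac{169}{16}\right) 36 = \frac{515}{48} \cdot 36 = \frac{1545}{4}$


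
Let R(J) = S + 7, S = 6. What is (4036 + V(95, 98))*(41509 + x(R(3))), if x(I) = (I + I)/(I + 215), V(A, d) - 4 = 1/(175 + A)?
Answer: 5161712873239/30780 ≈ 1.6770e+8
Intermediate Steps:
V(A, d) = 4 + 1/(175 + A)
R(J) = 13 (R(J) = 6 + 7 = 13)
x(I) = 2*I/(215 + I) (x(I) = (2*I)/(215 + I) = 2*I/(215 + I))
(4036 + V(95, 98))*(41509 + x(R(3))) = (4036 + (701 + 4*95)/(175 + 95))*(41509 + 2*13/(215 + 13)) = (4036 + (701 + 380)/270)*(41509 + 2*13/228) = (4036 + (1/270)*1081)*(41509 + 2*13*(1/228)) = (4036 + 1081/270)*(41509 + 13/114) = (1090801/270)*(4732039/114) = 5161712873239/30780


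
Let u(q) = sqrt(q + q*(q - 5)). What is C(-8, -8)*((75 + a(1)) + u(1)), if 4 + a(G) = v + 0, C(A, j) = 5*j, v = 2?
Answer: -2920 - 40*I*sqrt(3) ≈ -2920.0 - 69.282*I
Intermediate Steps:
u(q) = sqrt(q + q*(-5 + q))
a(G) = -2 (a(G) = -4 + (2 + 0) = -4 + 2 = -2)
C(-8, -8)*((75 + a(1)) + u(1)) = (5*(-8))*((75 - 2) + sqrt(1*(-4 + 1))) = -40*(73 + sqrt(1*(-3))) = -40*(73 + sqrt(-3)) = -40*(73 + I*sqrt(3)) = -2920 - 40*I*sqrt(3)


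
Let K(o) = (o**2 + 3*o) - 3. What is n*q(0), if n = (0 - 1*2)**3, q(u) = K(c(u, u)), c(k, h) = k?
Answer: 24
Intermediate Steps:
K(o) = -3 + o**2 + 3*o
q(u) = -3 + u**2 + 3*u
n = -8 (n = (0 - 2)**3 = (-2)**3 = -8)
n*q(0) = -8*(-3 + 0**2 + 3*0) = -8*(-3 + 0 + 0) = -8*(-3) = 24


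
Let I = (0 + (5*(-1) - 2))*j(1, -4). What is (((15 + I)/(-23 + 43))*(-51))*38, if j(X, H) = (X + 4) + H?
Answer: -3876/5 ≈ -775.20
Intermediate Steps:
j(X, H) = 4 + H + X (j(X, H) = (4 + X) + H = 4 + H + X)
I = -7 (I = (0 + (5*(-1) - 2))*(4 - 4 + 1) = (0 + (-5 - 2))*1 = (0 - 7)*1 = -7*1 = -7)
(((15 + I)/(-23 + 43))*(-51))*38 = (((15 - 7)/(-23 + 43))*(-51))*38 = ((8/20)*(-51))*38 = ((8*(1/20))*(-51))*38 = ((⅖)*(-51))*38 = -102/5*38 = -3876/5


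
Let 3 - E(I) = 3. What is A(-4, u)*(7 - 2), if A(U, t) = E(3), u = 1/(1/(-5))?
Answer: 0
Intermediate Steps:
E(I) = 0 (E(I) = 3 - 1*3 = 3 - 3 = 0)
u = -5 (u = 1/(-⅕) = -5)
A(U, t) = 0
A(-4, u)*(7 - 2) = 0*(7 - 2) = 0*5 = 0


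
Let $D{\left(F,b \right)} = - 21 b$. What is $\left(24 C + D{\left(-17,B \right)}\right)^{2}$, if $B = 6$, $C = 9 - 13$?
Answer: $49284$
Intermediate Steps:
$C = -4$ ($C = 9 - 13 = -4$)
$\left(24 C + D{\left(-17,B \right)}\right)^{2} = \left(24 \left(-4\right) - 126\right)^{2} = \left(-96 - 126\right)^{2} = \left(-222\right)^{2} = 49284$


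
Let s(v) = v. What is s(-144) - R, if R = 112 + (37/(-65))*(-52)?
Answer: -1428/5 ≈ -285.60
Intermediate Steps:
R = 708/5 (R = 112 + (37*(-1/65))*(-52) = 112 - 37/65*(-52) = 112 + 148/5 = 708/5 ≈ 141.60)
s(-144) - R = -144 - 1*708/5 = -144 - 708/5 = -1428/5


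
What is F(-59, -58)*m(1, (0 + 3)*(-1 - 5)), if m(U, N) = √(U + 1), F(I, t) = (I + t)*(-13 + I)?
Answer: 8424*√2 ≈ 11913.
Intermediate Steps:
F(I, t) = (-13 + I)*(I + t)
m(U, N) = √(1 + U)
F(-59, -58)*m(1, (0 + 3)*(-1 - 5)) = ((-59)² - 13*(-59) - 13*(-58) - 59*(-58))*√(1 + 1) = (3481 + 767 + 754 + 3422)*√2 = 8424*√2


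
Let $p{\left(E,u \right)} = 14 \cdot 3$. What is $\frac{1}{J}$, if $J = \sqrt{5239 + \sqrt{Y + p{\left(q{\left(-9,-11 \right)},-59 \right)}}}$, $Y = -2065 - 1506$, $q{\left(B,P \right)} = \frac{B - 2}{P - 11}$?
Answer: $\frac{1}{\sqrt{5239 + i \sqrt{3529}}} \approx 0.013815 - 7.832 \cdot 10^{-5} i$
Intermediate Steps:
$q{\left(B,P \right)} = \frac{-2 + B}{-11 + P}$
$Y = -3571$ ($Y = -2065 - 1506 = -3571$)
$p{\left(E,u \right)} = 42$
$J = \sqrt{5239 + i \sqrt{3529}}$ ($J = \sqrt{5239 + \sqrt{-3571 + 42}} = \sqrt{5239 + \sqrt{-3529}} = \sqrt{5239 + i \sqrt{3529}} \approx 72.382 + 0.4104 i$)
$\frac{1}{J} = \frac{1}{\sqrt{5239 + i \sqrt{3529}}}$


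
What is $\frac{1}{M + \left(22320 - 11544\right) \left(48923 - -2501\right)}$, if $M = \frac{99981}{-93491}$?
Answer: $\frac{93491}{51807572338803} \approx 1.8046 \cdot 10^{-9}$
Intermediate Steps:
$M = - \frac{99981}{93491}$ ($M = 99981 \left(- \frac{1}{93491}\right) = - \frac{99981}{93491} \approx -1.0694$)
$\frac{1}{M + \left(22320 - 11544\right) \left(48923 - -2501\right)} = \frac{1}{- \frac{99981}{93491} + \left(22320 - 11544\right) \left(48923 - -2501\right)} = \frac{1}{- \frac{99981}{93491} + 10776 \left(48923 + \left(-14138 + 16639\right)\right)} = \frac{1}{- \frac{99981}{93491} + 10776 \left(48923 + 2501\right)} = \frac{1}{- \frac{99981}{93491} + 10776 \cdot 51424} = \frac{1}{- \frac{99981}{93491} + 554145024} = \frac{1}{\frac{51807572338803}{93491}} = \frac{93491}{51807572338803}$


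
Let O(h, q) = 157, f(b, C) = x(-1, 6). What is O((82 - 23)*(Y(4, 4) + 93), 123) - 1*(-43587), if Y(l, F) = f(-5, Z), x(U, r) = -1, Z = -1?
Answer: 43744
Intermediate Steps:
f(b, C) = -1
Y(l, F) = -1
O((82 - 23)*(Y(4, 4) + 93), 123) - 1*(-43587) = 157 - 1*(-43587) = 157 + 43587 = 43744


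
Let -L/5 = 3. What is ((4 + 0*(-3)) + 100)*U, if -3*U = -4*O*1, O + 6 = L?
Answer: -2912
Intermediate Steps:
L = -15 (L = -5*3 = -15)
O = -21 (O = -6 - 15 = -21)
U = -28 (U = -(-4*(-21))/3 = -28 ≈ -28.000)
((4 + 0*(-3)) + 100)*U = ((4 + 0*(-3)) + 100)*(-28) = ((4 + 0) + 100)*(-28) = (4 + 100)*(-28) = 104*(-28) = -2912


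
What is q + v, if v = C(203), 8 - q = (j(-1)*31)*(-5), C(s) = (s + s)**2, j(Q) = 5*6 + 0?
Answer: 169494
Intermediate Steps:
j(Q) = 30 (j(Q) = 30 + 0 = 30)
C(s) = 4*s**2 (C(s) = (2*s)**2 = 4*s**2)
q = 4658 (q = 8 - 30*31*(-5) = 8 - 930*(-5) = 8 - 1*(-4650) = 8 + 4650 = 4658)
v = 164836 (v = 4*203**2 = 4*41209 = 164836)
q + v = 4658 + 164836 = 169494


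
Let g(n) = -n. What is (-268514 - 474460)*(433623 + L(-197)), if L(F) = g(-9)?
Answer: -322177301568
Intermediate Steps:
L(F) = 9 (L(F) = -1*(-9) = 9)
(-268514 - 474460)*(433623 + L(-197)) = (-268514 - 474460)*(433623 + 9) = -742974*433632 = -322177301568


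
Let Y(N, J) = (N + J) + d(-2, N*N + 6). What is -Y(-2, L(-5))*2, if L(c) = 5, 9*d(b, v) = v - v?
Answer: -6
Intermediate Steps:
d(b, v) = 0 (d(b, v) = (v - v)/9 = (1/9)*0 = 0)
Y(N, J) = J + N (Y(N, J) = (N + J) + 0 = (J + N) + 0 = J + N)
-Y(-2, L(-5))*2 = -(5 - 2)*2 = -1*3*2 = -3*2 = -6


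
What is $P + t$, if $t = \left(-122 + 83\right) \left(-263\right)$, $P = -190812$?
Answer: $-180555$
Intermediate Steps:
$t = 10257$ ($t = \left(-39\right) \left(-263\right) = 10257$)
$P + t = -190812 + 10257 = -180555$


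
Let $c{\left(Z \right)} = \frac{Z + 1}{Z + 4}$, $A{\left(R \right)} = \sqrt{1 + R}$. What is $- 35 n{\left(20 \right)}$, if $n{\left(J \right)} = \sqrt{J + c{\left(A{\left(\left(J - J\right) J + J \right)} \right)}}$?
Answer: $- \frac{35 \sqrt{81 + 21 \sqrt{21}}}{\sqrt{4 + \sqrt{21}}} \approx -159.05$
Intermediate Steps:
$c{\left(Z \right)} = \frac{1 + Z}{4 + Z}$
$n{\left(J \right)} = \sqrt{J + \frac{1 + \sqrt{1 + J}}{4 + \sqrt{1 + J}}}$ ($n{\left(J \right)} = \sqrt{J + \frac{1 + \sqrt{1 + \left(\left(J - J\right) J + J\right)}}{4 + \sqrt{1 + \left(\left(J - J\right) J + J\right)}}} = \sqrt{J + \frac{1 + \sqrt{1 + \left(0 J + J\right)}}{4 + \sqrt{1 + \left(0 J + J\right)}}} = \sqrt{J + \frac{1 + \sqrt{1 + \left(0 + J\right)}}{4 + \sqrt{1 + \left(0 + J\right)}}} = \sqrt{J + \frac{1 + \sqrt{1 + J}}{4 + \sqrt{1 + J}}}$)
$- 35 n{\left(20 \right)} = - 35 \sqrt{\frac{1 + \sqrt{1 + 20} + 20 \left(4 + \sqrt{1 + 20}\right)}{4 + \sqrt{1 + 20}}} = - 35 \sqrt{\frac{1 + \sqrt{21} + 20 \left(4 + \sqrt{21}\right)}{4 + \sqrt{21}}} = - 35 \sqrt{\frac{1 + \sqrt{21} + \left(80 + 20 \sqrt{21}\right)}{4 + \sqrt{21}}} = - 35 \sqrt{\frac{81 + 21 \sqrt{21}}{4 + \sqrt{21}}} = - 35 \frac{\sqrt{81 + 21 \sqrt{21}}}{\sqrt{4 + \sqrt{21}}} = - \frac{35 \sqrt{81 + 21 \sqrt{21}}}{\sqrt{4 + \sqrt{21}}}$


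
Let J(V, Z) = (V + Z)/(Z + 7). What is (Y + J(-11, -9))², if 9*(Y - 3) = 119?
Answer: 55696/81 ≈ 687.60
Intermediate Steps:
J(V, Z) = (V + Z)/(7 + Z)
Y = 146/9 (Y = 3 + (⅑)*119 = 3 + 119/9 = 146/9 ≈ 16.222)
(Y + J(-11, -9))² = (146/9 + (-11 - 9)/(7 - 9))² = (146/9 - 20/(-2))² = (146/9 - ½*(-20))² = (146/9 + 10)² = (236/9)² = 55696/81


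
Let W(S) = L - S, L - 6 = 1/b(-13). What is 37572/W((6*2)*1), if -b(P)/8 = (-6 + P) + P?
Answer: -9618432/1535 ≈ -6266.1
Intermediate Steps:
b(P) = 48 - 16*P (b(P) = -8*((-6 + P) + P) = -8*(-6 + 2*P) = 48 - 16*P)
L = 1537/256 (L = 6 + 1/(48 - 16*(-13)) = 6 + 1/(48 + 208) = 6 + 1/256 = 1537/256 ≈ 6.0039)
W(S) = 1537/256 - S
37572/W((6*2)*1) = 37572/(1537/256 - 6*2) = 37572/(1537/256 - 12) = 37572/(-1535/256) = 37572*(-256/1535) = -9618432/1535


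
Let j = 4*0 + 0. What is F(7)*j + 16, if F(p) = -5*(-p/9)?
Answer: 16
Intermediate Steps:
j = 0 (j = 0 + 0 = 0)
F(p) = 5*p/9 (F(p) = -(-5)*p/9 = 5*p/9)
F(7)*j + 16 = ((5/9)*7)*0 + 16 = (35/9)*0 + 16 = 0 + 16 = 16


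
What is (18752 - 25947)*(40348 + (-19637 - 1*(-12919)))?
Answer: -241967850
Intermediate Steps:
(18752 - 25947)*(40348 + (-19637 - 1*(-12919))) = -7195*(40348 + (-19637 + 12919)) = -7195*(40348 - 6718) = -7195*33630 = -241967850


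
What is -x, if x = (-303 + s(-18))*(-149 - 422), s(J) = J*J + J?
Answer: 1713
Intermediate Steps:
s(J) = J + J² (s(J) = J² + J = J + J²)
x = -1713 (x = (-303 - 18*(1 - 18))*(-149 - 422) = (-303 - 18*(-17))*(-571) = (-303 + 306)*(-571) = 3*(-571) = -1713)
-x = -1*(-1713) = 1713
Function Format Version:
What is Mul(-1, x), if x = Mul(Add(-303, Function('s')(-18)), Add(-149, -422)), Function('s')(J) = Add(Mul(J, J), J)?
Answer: 1713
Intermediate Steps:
Function('s')(J) = Add(J, Pow(J, 2)) (Function('s')(J) = Add(Pow(J, 2), J) = Add(J, Pow(J, 2)))
x = -1713 (x = Mul(Add(-303, Mul(-18, Add(1, -18))), Add(-149, -422)) = Mul(Add(-303, Mul(-18, -17)), -571) = Mul(Add(-303, 306), -571) = Mul(3, -571) = -1713)
Mul(-1, x) = Mul(-1, -1713) = 1713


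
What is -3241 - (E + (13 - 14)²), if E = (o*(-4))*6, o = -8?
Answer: -3434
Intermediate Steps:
E = 192 (E = -8*(-4)*6 = 32*6 = 192)
-3241 - (E + (13 - 14)²) = -3241 - (192 + (13 - 14)²) = -3241 - (192 + (-1)²) = -3241 - (192 + 1) = -3241 - 1*193 = -3241 - 193 = -3434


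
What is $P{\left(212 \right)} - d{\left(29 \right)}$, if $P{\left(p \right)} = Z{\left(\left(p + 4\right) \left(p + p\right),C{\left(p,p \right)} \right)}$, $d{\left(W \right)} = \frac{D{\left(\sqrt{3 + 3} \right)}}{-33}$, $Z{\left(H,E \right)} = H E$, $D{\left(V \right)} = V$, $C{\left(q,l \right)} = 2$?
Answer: $183168 + \frac{\sqrt{6}}{33} \approx 1.8317 \cdot 10^{5}$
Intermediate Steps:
$Z{\left(H,E \right)} = E H$
$d{\left(W \right)} = - \frac{\sqrt{6}}{33}$ ($d{\left(W \right)} = \frac{\sqrt{3 + 3}}{-33} = \sqrt{6} \left(- \frac{1}{33}\right) = - \frac{\sqrt{6}}{33}$)
$P{\left(p \right)} = 4 p \left(4 + p\right)$ ($P{\left(p \right)} = 2 \left(p + 4\right) \left(p + p\right) = 2 \left(4 + p\right) 2 p = 2 \cdot 2 p \left(4 + p\right) = 4 p \left(4 + p\right)$)
$P{\left(212 \right)} - d{\left(29 \right)} = 4 \cdot 212 \left(4 + 212\right) - - \frac{\sqrt{6}}{33} = 4 \cdot 212 \cdot 216 + \frac{\sqrt{6}}{33} = 183168 + \frac{\sqrt{6}}{33}$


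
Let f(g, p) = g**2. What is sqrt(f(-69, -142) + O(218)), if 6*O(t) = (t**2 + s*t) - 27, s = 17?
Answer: sqrt(478614)/6 ≈ 115.30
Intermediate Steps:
O(t) = -9/2 + t**2/6 + 17*t/6 (O(t) = ((t**2 + 17*t) - 27)/6 = (-27 + t**2 + 17*t)/6 = -9/2 + t**2/6 + 17*t/6)
sqrt(f(-69, -142) + O(218)) = sqrt((-69)**2 + (-9/2 + (1/6)*218**2 + (17/6)*218)) = sqrt(4761 + (-9/2 + (1/6)*47524 + 1853/3)) = sqrt(4761 + (-9/2 + 23762/3 + 1853/3)) = sqrt(4761 + 51203/6) = sqrt(79769/6) = sqrt(478614)/6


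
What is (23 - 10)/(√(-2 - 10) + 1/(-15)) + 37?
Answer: 2*(-79*I + 555*√3)/(I + 30*√3) ≈ 36.928 - 3.7514*I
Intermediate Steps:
(23 - 10)/(√(-2 - 10) + 1/(-15)) + 37 = 13/(√(-12) - 1/15) + 37 = 13/(2*I*√3 - 1/15) + 37 = 13/(-1/15 + 2*I*√3) + 37 = 37 + 13/(-1/15 + 2*I*√3)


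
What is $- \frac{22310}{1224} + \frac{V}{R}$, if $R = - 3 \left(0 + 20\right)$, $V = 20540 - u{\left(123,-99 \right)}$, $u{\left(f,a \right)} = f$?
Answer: $- \frac{548521}{1530} \approx -358.51$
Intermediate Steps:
$V = 20417$ ($V = 20540 - 123 = 20417$)
$R = -60$ ($R = \left(-3\right) 20 = -60$)
$- \frac{22310}{1224} + \frac{V}{R} = - \frac{22310}{1224} + \frac{20417}{-60} = \left(-22310\right) \frac{1}{1224} + 20417 \left(- \frac{1}{60}\right) = - \frac{11155}{612} - \frac{20417}{60} = - \frac{548521}{1530}$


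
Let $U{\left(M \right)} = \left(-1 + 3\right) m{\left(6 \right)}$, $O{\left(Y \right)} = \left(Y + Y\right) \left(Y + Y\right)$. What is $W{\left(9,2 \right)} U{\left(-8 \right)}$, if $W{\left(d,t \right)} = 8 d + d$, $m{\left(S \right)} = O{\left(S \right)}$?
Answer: $23328$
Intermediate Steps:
$O{\left(Y \right)} = 4 Y^{2}$ ($O{\left(Y \right)} = 2 Y 2 Y = 4 Y^{2}$)
$m{\left(S \right)} = 4 S^{2}$
$U{\left(M \right)} = 288$ ($U{\left(M \right)} = \left(-1 + 3\right) 4 \cdot 6^{2} = 2 \cdot 4 \cdot 36 = 2 \cdot 144 = 288$)
$W{\left(d,t \right)} = 9 d$
$W{\left(9,2 \right)} U{\left(-8 \right)} = 9 \cdot 9 \cdot 288 = 81 \cdot 288 = 23328$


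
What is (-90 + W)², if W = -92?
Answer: 33124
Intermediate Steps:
(-90 + W)² = (-90 - 92)² = (-182)² = 33124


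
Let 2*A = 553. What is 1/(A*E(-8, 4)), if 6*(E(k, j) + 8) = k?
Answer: -3/7742 ≈ -0.00038750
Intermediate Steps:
A = 553/2 (A = (½)*553 = 553/2 ≈ 276.50)
E(k, j) = -8 + k/6
1/(A*E(-8, 4)) = 1/(553*(-8 + (⅙)*(-8))/2) = 1/(553*(-8 - 4/3)/2) = 1/((553/2)*(-28/3)) = 1/(-7742/3) = -3/7742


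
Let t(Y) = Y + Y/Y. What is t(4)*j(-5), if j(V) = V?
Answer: -25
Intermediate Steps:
t(Y) = 1 + Y (t(Y) = Y + 1 = 1 + Y)
t(4)*j(-5) = (1 + 4)*(-5) = 5*(-5) = -25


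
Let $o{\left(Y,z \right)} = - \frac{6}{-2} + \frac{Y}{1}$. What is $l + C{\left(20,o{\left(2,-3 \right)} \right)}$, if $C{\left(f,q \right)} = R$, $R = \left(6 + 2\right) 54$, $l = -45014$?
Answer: $-44582$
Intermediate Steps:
$o{\left(Y,z \right)} = 3 + Y$ ($o{\left(Y,z \right)} = \left(-6\right) \left(- \frac{1}{2}\right) + Y 1 = 3 + Y$)
$R = 432$ ($R = 8 \cdot 54 = 432$)
$C{\left(f,q \right)} = 432$
$l + C{\left(20,o{\left(2,-3 \right)} \right)} = -45014 + 432 = -44582$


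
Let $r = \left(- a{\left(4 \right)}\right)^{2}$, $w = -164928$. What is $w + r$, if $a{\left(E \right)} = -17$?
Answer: $-164639$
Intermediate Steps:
$r = 289$ ($r = \left(\left(-1\right) \left(-17\right)\right)^{2} = 17^{2} = 289$)
$w + r = -164928 + 289 = -164639$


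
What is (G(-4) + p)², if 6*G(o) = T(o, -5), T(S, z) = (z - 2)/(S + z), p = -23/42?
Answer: 6241/35721 ≈ 0.17472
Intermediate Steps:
p = -23/42 (p = -23*1/42 = -23/42 ≈ -0.54762)
T(S, z) = (-2 + z)/(S + z)
G(o) = -7/(6*(-5 + o)) (G(o) = ((-2 - 5)/(o - 5))/6 = (-7/(-5 + o))/6 = -7/(6*(-5 + o)))
(G(-4) + p)² = (-7/(-30 + 6*(-4)) - 23/42)² = (-7/(-30 - 24) - 23/42)² = (-7/(-54) - 23/42)² = (-7*(-1/54) - 23/42)² = (7/54 - 23/42)² = (-79/189)² = 6241/35721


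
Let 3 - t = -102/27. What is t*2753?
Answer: 167933/9 ≈ 18659.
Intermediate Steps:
t = 61/9 (t = 3 - (-102)/27 = 3 - 1*(-34/9) = 3 + 34/9 = 61/9 ≈ 6.7778)
t*2753 = (61/9)*2753 = 167933/9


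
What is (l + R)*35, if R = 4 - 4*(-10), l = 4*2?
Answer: 1820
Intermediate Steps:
l = 8
R = 44 (R = 4 + 40 = 44)
(l + R)*35 = (8 + 44)*35 = 52*35 = 1820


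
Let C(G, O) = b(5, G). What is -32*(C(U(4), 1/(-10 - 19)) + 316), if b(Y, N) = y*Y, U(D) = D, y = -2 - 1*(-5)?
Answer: -10592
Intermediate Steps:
y = 3 (y = -2 + 5 = 3)
b(Y, N) = 3*Y
C(G, O) = 15 (C(G, O) = 3*5 = 15)
-32*(C(U(4), 1/(-10 - 19)) + 316) = -32*(15 + 316) = -32*331 = -10592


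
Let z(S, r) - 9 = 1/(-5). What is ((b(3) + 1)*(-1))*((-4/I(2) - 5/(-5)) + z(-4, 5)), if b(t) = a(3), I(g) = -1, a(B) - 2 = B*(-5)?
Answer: 828/5 ≈ 165.60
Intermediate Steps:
z(S, r) = 44/5 (z(S, r) = 9 + 1/(-5) = 9 - 1/5 = 44/5)
a(B) = 2 - 5*B (a(B) = 2 + B*(-5) = 2 - 5*B)
b(t) = -13 (b(t) = 2 - 5*3 = 2 - 15 = -13)
((b(3) + 1)*(-1))*((-4/I(2) - 5/(-5)) + z(-4, 5)) = ((-13 + 1)*(-1))*((-4/(-1) - 5/(-5)) + 44/5) = (-12*(-1))*((-4*(-1) - 5*(-1/5)) + 44/5) = 12*((4 + 1) + 44/5) = 12*(5 + 44/5) = 12*(69/5) = 828/5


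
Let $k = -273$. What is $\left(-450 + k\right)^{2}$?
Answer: $522729$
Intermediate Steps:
$\left(-450 + k\right)^{2} = \left(-450 - 273\right)^{2} = \left(-723\right)^{2} = 522729$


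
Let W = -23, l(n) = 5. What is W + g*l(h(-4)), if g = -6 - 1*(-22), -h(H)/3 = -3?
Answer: 57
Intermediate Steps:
h(H) = 9 (h(H) = -3*(-3) = 9)
g = 16 (g = -6 + 22 = 16)
W + g*l(h(-4)) = -23 + 16*5 = -23 + 80 = 57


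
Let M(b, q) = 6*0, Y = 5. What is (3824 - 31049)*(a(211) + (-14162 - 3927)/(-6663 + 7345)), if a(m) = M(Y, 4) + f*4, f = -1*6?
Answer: 85281075/62 ≈ 1.3755e+6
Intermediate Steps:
M(b, q) = 0
f = -6
a(m) = -24 (a(m) = 0 - 6*4 = 0 - 24 = -24)
(3824 - 31049)*(a(211) + (-14162 - 3927)/(-6663 + 7345)) = (3824 - 31049)*(-24 + (-14162 - 3927)/(-6663 + 7345)) = -27225*(-24 - 18089/682) = -27225*(-34457/682) = 85281075/62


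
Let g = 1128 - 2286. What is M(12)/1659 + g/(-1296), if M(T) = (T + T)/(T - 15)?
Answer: 106153/119448 ≈ 0.88870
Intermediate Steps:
g = -1158
M(T) = 2*T/(-15 + T) (M(T) = (2*T)/(-15 + T) = 2*T/(-15 + T))
M(12)/1659 + g/(-1296) = (2*12/(-15 + 12))/1659 - 1158/(-1296) = (2*12/(-3))*(1/1659) - 1158*(-1/1296) = (2*12*(-1/3))*(1/1659) + 193/216 = -8*1/1659 + 193/216 = -8/1659 + 193/216 = 106153/119448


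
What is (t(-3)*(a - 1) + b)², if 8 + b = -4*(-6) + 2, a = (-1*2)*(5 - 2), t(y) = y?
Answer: 1521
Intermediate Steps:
a = -6 (a = -2*3 = -6)
b = 18 (b = -8 + (-4*(-6) + 2) = -8 + (24 + 2) = -8 + 26 = 18)
(t(-3)*(a - 1) + b)² = (-3*(-6 - 1) + 18)² = (-3*(-7) + 18)² = (21 + 18)² = 39² = 1521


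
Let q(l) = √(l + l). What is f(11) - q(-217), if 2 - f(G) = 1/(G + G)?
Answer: 43/22 - I*√434 ≈ 1.9545 - 20.833*I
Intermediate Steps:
q(l) = √2*√l (q(l) = √(2*l) = √2*√l)
f(G) = 2 - 1/(2*G) (f(G) = 2 - 1/(G + G) = 2 - 1/(2*G))
f(11) - q(-217) = (2 - ½/11) - √2*√(-217) = (2 - ½*1/11) - √2*I*√217 = (2 - 1/22) - I*√434 = 43/22 - I*√434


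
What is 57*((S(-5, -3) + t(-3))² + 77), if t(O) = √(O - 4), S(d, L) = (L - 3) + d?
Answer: 10887 - 1254*I*√7 ≈ 10887.0 - 3317.8*I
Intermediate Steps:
S(d, L) = -3 + L + d (S(d, L) = (-3 + L) + d = -3 + L + d)
t(O) = √(-4 + O)
57*((S(-5, -3) + t(-3))² + 77) = 57*(((-3 - 3 - 5) + √(-4 - 3))² + 77) = 57*((-11 + √(-7))² + 77) = 57*((-11 + I*√7)² + 77) = 57*(77 + (-11 + I*√7)²) = 4389 + 57*(-11 + I*√7)²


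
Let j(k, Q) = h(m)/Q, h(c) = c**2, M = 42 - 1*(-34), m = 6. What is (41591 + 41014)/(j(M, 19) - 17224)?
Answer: -313899/65444 ≈ -4.7964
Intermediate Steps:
M = 76 (M = 42 + 34 = 76)
j(k, Q) = 36/Q (j(k, Q) = 6**2/Q = 36/Q)
(41591 + 41014)/(j(M, 19) - 17224) = (41591 + 41014)/(36/19 - 17224) = 82605/(36*(1/19) - 17224) = 82605/(36/19 - 17224) = 82605/(-327220/19) = 82605*(-19/327220) = -313899/65444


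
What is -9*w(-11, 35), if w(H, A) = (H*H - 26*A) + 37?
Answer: 6768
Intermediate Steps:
w(H, A) = 37 + H² - 26*A (w(H, A) = (H² - 26*A) + 37 = 37 + H² - 26*A)
-9*w(-11, 35) = -9*(37 + (-11)² - 26*35) = -9*(37 + 121 - 910) = -9*(-752) = 6768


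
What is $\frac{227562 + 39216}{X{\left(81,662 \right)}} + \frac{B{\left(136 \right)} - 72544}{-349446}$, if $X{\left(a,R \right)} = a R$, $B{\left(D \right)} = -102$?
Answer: $\frac{899258600}{173499939} \approx 5.183$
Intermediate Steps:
$X{\left(a,R \right)} = R a$
$\frac{227562 + 39216}{X{\left(81,662 \right)}} + \frac{B{\left(136 \right)} - 72544}{-349446} = \frac{227562 + 39216}{662 \cdot 81} + \frac{-102 - 72544}{-349446} = \frac{266778}{53622} + \left(-102 - 72544\right) \left(- \frac{1}{349446}\right) = 266778 \cdot \frac{1}{53622} - - \frac{36323}{174723} = \frac{14821}{2979} + \frac{36323}{174723} = \frac{899258600}{173499939}$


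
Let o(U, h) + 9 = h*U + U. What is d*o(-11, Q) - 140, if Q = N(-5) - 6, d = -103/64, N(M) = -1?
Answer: -14831/64 ≈ -231.73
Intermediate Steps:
d = -103/64 (d = -103*1/64 = -103/64 ≈ -1.6094)
Q = -7 (Q = -1 - 6 = -7)
o(U, h) = -9 + U + U*h (o(U, h) = -9 + (h*U + U) = -9 + (U*h + U) = -9 + (U + U*h) = -9 + U + U*h)
d*o(-11, Q) - 140 = -103*(-9 - 11 - 11*(-7))/64 - 140 = -103*(-9 - 11 + 77)/64 - 140 = -103/64*57 - 140 = -5871/64 - 140 = -14831/64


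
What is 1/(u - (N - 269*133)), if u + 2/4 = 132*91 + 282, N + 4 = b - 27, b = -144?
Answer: 2/96491 ≈ 2.0727e-5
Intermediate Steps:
N = -175 (N = -4 + (-144 - 27) = -4 - 171 = -175)
u = 24587/2 (u = -½ + (132*91 + 282) = -½ + (12012 + 282) = -½ + 12294 = 24587/2 ≈ 12294.)
1/(u - (N - 269*133)) = 1/(24587/2 - (-175 - 269*133)) = 1/(24587/2 - (-175 - 35777)) = 1/(24587/2 - 1*(-35952)) = 1/(24587/2 + 35952) = 1/(96491/2) = 2/96491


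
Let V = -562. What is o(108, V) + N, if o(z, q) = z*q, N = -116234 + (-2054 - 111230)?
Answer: -290214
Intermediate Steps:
N = -229518 (N = -116234 - 113284 = -229518)
o(z, q) = q*z
o(108, V) + N = -562*108 - 229518 = -60696 - 229518 = -290214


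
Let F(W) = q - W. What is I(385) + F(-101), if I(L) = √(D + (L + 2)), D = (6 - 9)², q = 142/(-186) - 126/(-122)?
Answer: 574501/5673 + 6*√11 ≈ 121.17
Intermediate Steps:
q = 1528/5673 (q = 142*(-1/186) - 126*(-1/122) = -71/93 + 63/61 = 1528/5673 ≈ 0.26935)
D = 9 (D = (-3)² = 9)
F(W) = 1528/5673 - W
I(L) = √(11 + L) (I(L) = √(9 + (L + 2)) = √(9 + (2 + L)) = √(11 + L))
I(385) + F(-101) = √(11 + 385) + (1528/5673 - 1*(-101)) = √396 + (1528/5673 + 101) = 6*√11 + 574501/5673 = 574501/5673 + 6*√11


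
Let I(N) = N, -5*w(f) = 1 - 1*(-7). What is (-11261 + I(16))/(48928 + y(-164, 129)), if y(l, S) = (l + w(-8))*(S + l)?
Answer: -11245/54724 ≈ -0.20549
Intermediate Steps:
w(f) = -8/5 (w(f) = -(1 - 1*(-7))/5 = -(1 + 7)/5 = -1/5*8 = -8/5)
y(l, S) = (-8/5 + l)*(S + l) (y(l, S) = (l - 8/5)*(S + l) = (-8/5 + l)*(S + l))
(-11261 + I(16))/(48928 + y(-164, 129)) = (-11261 + 16)/(48928 + ((-164)**2 - 8/5*129 - 8/5*(-164) + 129*(-164))) = -11245/(48928 + (26896 - 1032/5 + 1312/5 - 21156)) = -11245/(48928 + 5796) = -11245/54724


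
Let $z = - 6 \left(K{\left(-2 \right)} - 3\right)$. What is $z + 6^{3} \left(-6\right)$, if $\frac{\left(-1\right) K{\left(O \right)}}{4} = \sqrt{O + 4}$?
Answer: $-1278 + 24 \sqrt{2} \approx -1244.1$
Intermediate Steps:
$K{\left(O \right)} = - 4 \sqrt{4 + O}$ ($K{\left(O \right)} = - 4 \sqrt{O + 4} = - 4 \sqrt{4 + O}$)
$z = 18 + 24 \sqrt{2}$ ($z = - 6 \left(- 4 \sqrt{4 - 2} - 3\right) = - 6 \left(- 4 \sqrt{2} - 3\right) = - 6 \left(-3 - 4 \sqrt{2}\right) = 18 + 24 \sqrt{2} \approx 51.941$)
$z + 6^{3} \left(-6\right) = \left(18 + 24 \sqrt{2}\right) + 6^{3} \left(-6\right) = \left(18 + 24 \sqrt{2}\right) + 216 \left(-6\right) = \left(18 + 24 \sqrt{2}\right) - 1296 = -1278 + 24 \sqrt{2}$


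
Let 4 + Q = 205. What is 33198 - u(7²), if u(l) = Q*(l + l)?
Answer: 13500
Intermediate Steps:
Q = 201 (Q = -4 + 205 = 201)
u(l) = 402*l (u(l) = 201*(l + l) = 201*(2*l) = 402*l)
33198 - u(7²) = 33198 - 402*7² = 33198 - 402*49 = 33198 - 1*19698 = 33198 - 19698 = 13500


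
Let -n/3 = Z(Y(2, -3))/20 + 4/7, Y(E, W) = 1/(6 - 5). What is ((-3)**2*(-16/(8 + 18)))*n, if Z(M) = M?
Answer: 4698/455 ≈ 10.325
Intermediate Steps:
Y(E, W) = 1 (Y(E, W) = 1/1 = 1)
n = -261/140 (n = -3*(1/20 + 4/7) = -3*87/140 = -261/140 ≈ -1.8643)
((-3)**2*(-16/(8 + 18)))*n = ((-3)**2*(-16/(8 + 18)))*(-261/140) = (9*(-16/26))*(-261/140) = (9*(-16*1/26))*(-261/140) = (9*(-8/13))*(-261/140) = -72/13*(-261/140) = 4698/455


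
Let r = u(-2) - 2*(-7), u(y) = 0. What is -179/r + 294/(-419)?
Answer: -79117/5866 ≈ -13.487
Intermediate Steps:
r = 14 (r = 0 - 2*(-7) = 0 + 14 = 14)
-179/r + 294/(-419) = -179/14 + 294/(-419) = -179*1/14 + 294*(-1/419) = -179/14 - 294/419 = -79117/5866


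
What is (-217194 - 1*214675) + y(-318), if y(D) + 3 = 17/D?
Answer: -137335313/318 ≈ -4.3187e+5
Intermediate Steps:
y(D) = -3 + 17/D
(-217194 - 1*214675) + y(-318) = (-217194 - 1*214675) + (-3 + 17/(-318)) = (-217194 - 214675) + (-3 + 17*(-1/318)) = -431869 + (-3 - 17/318) = -431869 - 971/318 = -137335313/318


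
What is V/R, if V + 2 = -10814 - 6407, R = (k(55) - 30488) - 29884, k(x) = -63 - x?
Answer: 17223/60490 ≈ 0.28472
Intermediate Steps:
R = -60490 (R = ((-63 - 1*55) - 30488) - 29884 = ((-63 - 55) - 30488) - 29884 = (-118 - 30488) - 29884 = -30606 - 29884 = -60490)
V = -17223 (V = -2 + (-10814 - 6407) = -2 - 17221 = -17223)
V/R = -17223/(-60490) = -17223*(-1/60490) = 17223/60490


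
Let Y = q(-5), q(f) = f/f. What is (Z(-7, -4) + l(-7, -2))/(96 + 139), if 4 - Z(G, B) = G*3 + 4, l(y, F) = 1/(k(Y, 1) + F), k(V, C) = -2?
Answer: 83/940 ≈ 0.088298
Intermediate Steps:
q(f) = 1
Y = 1
l(y, F) = 1/(-2 + F)
Z(G, B) = -3*G (Z(G, B) = 4 - (G*3 + 4) = 4 - (3*G + 4) = 4 - (4 + 3*G) = 4 + (-4 - 3*G) = -3*G)
(Z(-7, -4) + l(-7, -2))/(96 + 139) = (-3*(-7) + 1/(-2 - 2))/(96 + 139) = (21 + 1/(-4))/235 = (21 - 1/4)/235 = (1/235)*(83/4) = 83/940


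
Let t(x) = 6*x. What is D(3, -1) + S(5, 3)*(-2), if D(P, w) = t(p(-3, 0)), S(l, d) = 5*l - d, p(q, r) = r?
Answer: -44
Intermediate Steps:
S(l, d) = -d + 5*l
D(P, w) = 0 (D(P, w) = 6*0 = 0)
D(3, -1) + S(5, 3)*(-2) = 0 + (-1*3 + 5*5)*(-2) = 0 + (-3 + 25)*(-2) = 0 + 22*(-2) = 0 - 44 = -44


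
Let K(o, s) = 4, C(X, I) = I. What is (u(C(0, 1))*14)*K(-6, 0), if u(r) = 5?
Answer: 280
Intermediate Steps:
(u(C(0, 1))*14)*K(-6, 0) = (5*14)*4 = 70*4 = 280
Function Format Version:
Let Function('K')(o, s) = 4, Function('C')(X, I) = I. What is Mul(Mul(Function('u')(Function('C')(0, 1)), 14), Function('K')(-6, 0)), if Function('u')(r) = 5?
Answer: 280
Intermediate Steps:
Mul(Mul(Function('u')(Function('C')(0, 1)), 14), Function('K')(-6, 0)) = Mul(Mul(5, 14), 4) = Mul(70, 4) = 280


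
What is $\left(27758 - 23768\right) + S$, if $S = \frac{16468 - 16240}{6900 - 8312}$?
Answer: $\frac{1408413}{353} \approx 3989.8$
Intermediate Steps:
$S = - \frac{57}{353}$ ($S = \frac{228}{-1412} = 228 \left(- \frac{1}{1412}\right) = - \frac{57}{353} \approx -0.16147$)
$\left(27758 - 23768\right) + S = \left(27758 - 23768\right) - \frac{57}{353} = 3990 - \frac{57}{353} = \frac{1408413}{353}$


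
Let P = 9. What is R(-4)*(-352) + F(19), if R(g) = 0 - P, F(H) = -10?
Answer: 3158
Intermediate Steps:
R(g) = -9 (R(g) = 0 - 1*9 = 0 - 9 = -9)
R(-4)*(-352) + F(19) = -9*(-352) - 10 = 3168 - 10 = 3158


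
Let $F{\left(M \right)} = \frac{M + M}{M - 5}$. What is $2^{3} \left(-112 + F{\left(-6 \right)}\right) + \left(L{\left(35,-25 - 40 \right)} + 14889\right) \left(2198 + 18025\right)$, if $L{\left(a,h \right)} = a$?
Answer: $\frac{3319878812}{11} \approx 3.0181 \cdot 10^{8}$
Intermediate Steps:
$F{\left(M \right)} = \frac{2 M}{-5 + M}$
$2^{3} \left(-112 + F{\left(-6 \right)}\right) + \left(L{\left(35,-25 - 40 \right)} + 14889\right) \left(2198 + 18025\right) = 2^{3} \left(-112 + 2 \left(-6\right) \frac{1}{-5 - 6}\right) + \left(35 + 14889\right) \left(2198 + 18025\right) = 8 \left(-112 + 2 \left(-6\right) \frac{1}{-11}\right) + 14924 \cdot 20223 = 8 \left(-112 + 2 \left(-6\right) \left(- \frac{1}{11}\right)\right) + 301808052 = 8 \left(-112 + \frac{12}{11}\right) + 301808052 = 8 \left(- \frac{1220}{11}\right) + 301808052 = - \frac{9760}{11} + 301808052 = \frac{3319878812}{11}$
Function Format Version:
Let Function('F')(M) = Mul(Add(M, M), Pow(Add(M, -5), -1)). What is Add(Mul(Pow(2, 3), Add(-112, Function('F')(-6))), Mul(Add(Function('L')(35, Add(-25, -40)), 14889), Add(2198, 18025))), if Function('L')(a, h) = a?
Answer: Rational(3319878812, 11) ≈ 3.0181e+8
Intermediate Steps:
Function('F')(M) = Mul(2, M, Pow(Add(-5, M), -1)) (Function('F')(M) = Mul(Mul(2, M), Pow(Add(-5, M), -1)) = Mul(2, M, Pow(Add(-5, M), -1)))
Add(Mul(Pow(2, 3), Add(-112, Function('F')(-6))), Mul(Add(Function('L')(35, Add(-25, -40)), 14889), Add(2198, 18025))) = Add(Mul(Pow(2, 3), Add(-112, Mul(2, -6, Pow(Add(-5, -6), -1)))), Mul(Add(35, 14889), Add(2198, 18025))) = Add(Mul(8, Add(-112, Mul(2, -6, Pow(-11, -1)))), Mul(14924, 20223)) = Add(Mul(8, Add(-112, Mul(2, -6, Rational(-1, 11)))), 301808052) = Add(Mul(8, Add(-112, Rational(12, 11))), 301808052) = Add(Mul(8, Rational(-1220, 11)), 301808052) = Add(Rational(-9760, 11), 301808052) = Rational(3319878812, 11)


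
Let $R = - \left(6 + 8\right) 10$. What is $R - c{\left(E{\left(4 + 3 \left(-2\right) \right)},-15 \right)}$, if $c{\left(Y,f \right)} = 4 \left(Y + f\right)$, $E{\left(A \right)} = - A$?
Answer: $-88$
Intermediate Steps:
$c{\left(Y,f \right)} = 4 Y + 4 f$
$R = -140$ ($R = - 14 \cdot 10 = \left(-1\right) 140 = -140$)
$R - c{\left(E{\left(4 + 3 \left(-2\right) \right)},-15 \right)} = -140 - \left(4 \left(- (4 + 3 \left(-2\right))\right) + 4 \left(-15\right)\right) = -140 - \left(4 \left(- (4 - 6)\right) - 60\right) = -140 - \left(4 \left(\left(-1\right) \left(-2\right)\right) - 60\right) = -140 - \left(4 \cdot 2 - 60\right) = -140 - \left(8 - 60\right) = -140 - -52 = -140 + 52 = -88$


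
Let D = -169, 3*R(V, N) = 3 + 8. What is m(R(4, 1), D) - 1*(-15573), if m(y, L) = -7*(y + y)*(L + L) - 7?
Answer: 98750/3 ≈ 32917.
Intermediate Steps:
R(V, N) = 11/3 (R(V, N) = (3 + 8)/3 = (⅓)*11 = 11/3)
m(y, L) = -7 - 28*L*y (m(y, L) = -7*2*y*2*L - 7 = -28*L*y - 7 = -7 - 28*L*y)
m(R(4, 1), D) - 1*(-15573) = (-7 - 28*(-169)*11/3) - 1*(-15573) = (-7 + 52052/3) + 15573 = 52031/3 + 15573 = 98750/3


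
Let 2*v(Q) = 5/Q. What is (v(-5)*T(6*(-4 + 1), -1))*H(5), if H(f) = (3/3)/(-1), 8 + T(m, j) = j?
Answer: -9/2 ≈ -4.5000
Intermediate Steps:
T(m, j) = -8 + j
H(f) = -1 (H(f) = (3*(1/3))*(-1) = 1*(-1) = -1)
v(Q) = 5/(2*Q) (v(Q) = (5/Q)/2 = 5/(2*Q))
(v(-5)*T(6*(-4 + 1), -1))*H(5) = (((5/2)/(-5))*(-8 - 1))*(-1) = (((5/2)*(-1/5))*(-9))*(-1) = -1/2*(-9)*(-1) = (9/2)*(-1) = -9/2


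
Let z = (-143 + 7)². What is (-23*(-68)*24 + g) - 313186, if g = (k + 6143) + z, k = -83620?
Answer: -334631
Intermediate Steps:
z = 18496 (z = (-136)² = 18496)
g = -58981 (g = (-83620 + 6143) + 18496 = -77477 + 18496 = -58981)
(-23*(-68)*24 + g) - 313186 = (-23*(-68)*24 - 58981) - 313186 = (1564*24 - 58981) - 313186 = (37536 - 58981) - 313186 = -21445 - 313186 = -334631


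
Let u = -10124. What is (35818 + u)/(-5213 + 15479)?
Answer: 443/177 ≈ 2.5028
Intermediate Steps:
(35818 + u)/(-5213 + 15479) = (35818 - 10124)/(-5213 + 15479) = 25694/10266 = 25694*(1/10266) = 443/177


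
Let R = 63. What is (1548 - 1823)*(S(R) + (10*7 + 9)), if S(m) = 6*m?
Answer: -125675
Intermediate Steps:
(1548 - 1823)*(S(R) + (10*7 + 9)) = (1548 - 1823)*(6*63 + (10*7 + 9)) = -275*(378 + (70 + 9)) = -275*(378 + 79) = -275*457 = -125675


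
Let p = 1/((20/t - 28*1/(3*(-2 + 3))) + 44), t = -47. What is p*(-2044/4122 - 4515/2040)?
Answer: -35689591/451089696 ≈ -0.079119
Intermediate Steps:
p = 141/4828 (p = 1/((20/(-47) - 28*1/(3*(-2 + 3))) + 44) = 1/((20*(-1/47) - 28/(1*3)) + 44) = 1/((-20/47 - 28/3) + 44) = 1/(-1376/141 + 44) = 1/(4828/141) = 141/4828 ≈ 0.029205)
p*(-2044/4122 - 4515/2040) = 141*(-2044/4122 - 4515/2040)/4828 = 141*(-2044*1/4122 - 4515*1/2040)/4828 = 141*(-1022/2061 - 301/136)/4828 = (141/4828)*(-759353/280296) = -35689591/451089696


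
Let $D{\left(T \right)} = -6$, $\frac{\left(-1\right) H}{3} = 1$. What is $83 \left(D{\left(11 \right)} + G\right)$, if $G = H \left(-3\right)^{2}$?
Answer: $-2739$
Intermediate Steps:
$H = -3$ ($H = \left(-3\right) 1 = -3$)
$G = -27$ ($G = - 3 \left(-3\right)^{2} = \left(-3\right) 9 = -27$)
$83 \left(D{\left(11 \right)} + G\right) = 83 \left(-6 - 27\right) = 83 \left(-33\right) = -2739$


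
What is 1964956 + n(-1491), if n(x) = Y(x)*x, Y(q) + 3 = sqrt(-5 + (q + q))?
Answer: 1969429 - 1491*I*sqrt(2987) ≈ 1.9694e+6 - 81488.0*I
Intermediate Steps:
Y(q) = -3 + sqrt(-5 + 2*q) (Y(q) = -3 + sqrt(-5 + (q + q)) = -3 + sqrt(-5 + 2*q))
n(x) = x*(-3 + sqrt(-5 + 2*x)) (n(x) = (-3 + sqrt(-5 + 2*x))*x = x*(-3 + sqrt(-5 + 2*x)))
1964956 + n(-1491) = 1964956 - 1491*(-3 + sqrt(-5 + 2*(-1491))) = 1964956 - 1491*(-3 + sqrt(-5 - 2982)) = 1964956 - 1491*(-3 + sqrt(-2987)) = 1964956 - 1491*(-3 + I*sqrt(2987)) = 1964956 + (4473 - 1491*I*sqrt(2987)) = 1969429 - 1491*I*sqrt(2987)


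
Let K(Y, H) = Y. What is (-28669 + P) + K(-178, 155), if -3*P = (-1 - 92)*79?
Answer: -26398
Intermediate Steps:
P = 2449 (P = -(-1 - 92)*79/3 = -(-31)*79 = -⅓*(-7347) = 2449)
(-28669 + P) + K(-178, 155) = (-28669 + 2449) - 178 = -26220 - 178 = -26398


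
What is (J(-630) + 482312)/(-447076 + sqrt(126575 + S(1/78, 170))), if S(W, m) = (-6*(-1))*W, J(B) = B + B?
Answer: -3443187748/3199998401 - 8294*sqrt(5347797)/22399988807 ≈ -1.0769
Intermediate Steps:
J(B) = 2*B
S(W, m) = 6*W
(J(-630) + 482312)/(-447076 + sqrt(126575 + S(1/78, 170))) = (2*(-630) + 482312)/(-447076 + sqrt(126575 + 6/78)) = (-1260 + 482312)/(-447076 + sqrt(126575 + 6*(1/78))) = 481052/(-447076 + sqrt(126575 + 1/13)) = 481052/(-447076 + sqrt(1645476/13)) = 481052/(-447076 + 2*sqrt(5347797)/13)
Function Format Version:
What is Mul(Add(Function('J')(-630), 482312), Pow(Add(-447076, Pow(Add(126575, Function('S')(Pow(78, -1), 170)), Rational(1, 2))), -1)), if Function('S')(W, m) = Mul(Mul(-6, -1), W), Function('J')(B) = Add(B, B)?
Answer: Add(Rational(-3443187748, 3199998401), Mul(Rational(-8294, 22399988807), Pow(5347797, Rational(1, 2)))) ≈ -1.0769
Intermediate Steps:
Function('J')(B) = Mul(2, B)
Function('S')(W, m) = Mul(6, W)
Mul(Add(Function('J')(-630), 482312), Pow(Add(-447076, Pow(Add(126575, Function('S')(Pow(78, -1), 170)), Rational(1, 2))), -1)) = Mul(Add(Mul(2, -630), 482312), Pow(Add(-447076, Pow(Add(126575, Mul(6, Pow(78, -1))), Rational(1, 2))), -1)) = Mul(Add(-1260, 482312), Pow(Add(-447076, Pow(Add(126575, Mul(6, Rational(1, 78))), Rational(1, 2))), -1)) = Mul(481052, Pow(Add(-447076, Pow(Add(126575, Rational(1, 13)), Rational(1, 2))), -1)) = Mul(481052, Pow(Add(-447076, Pow(Rational(1645476, 13), Rational(1, 2))), -1)) = Mul(481052, Pow(Add(-447076, Mul(Rational(2, 13), Pow(5347797, Rational(1, 2)))), -1))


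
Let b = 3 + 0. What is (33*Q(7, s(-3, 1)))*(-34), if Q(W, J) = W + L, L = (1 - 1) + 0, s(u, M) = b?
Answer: -7854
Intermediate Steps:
b = 3
s(u, M) = 3
L = 0 (L = 0 + 0 = 0)
Q(W, J) = W (Q(W, J) = W + 0 = W)
(33*Q(7, s(-3, 1)))*(-34) = (33*7)*(-34) = 231*(-34) = -7854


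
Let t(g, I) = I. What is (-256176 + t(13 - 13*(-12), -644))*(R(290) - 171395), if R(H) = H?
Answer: 43943186100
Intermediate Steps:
(-256176 + t(13 - 13*(-12), -644))*(R(290) - 171395) = (-256176 - 644)*(290 - 171395) = -256820*(-171105) = 43943186100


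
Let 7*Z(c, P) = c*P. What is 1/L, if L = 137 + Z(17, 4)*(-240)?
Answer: -7/15361 ≈ -0.00045570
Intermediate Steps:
Z(c, P) = P*c/7 (Z(c, P) = (c*P)/7 = (P*c)/7 = P*c/7)
L = -15361/7 (L = 137 + ((⅐)*4*17)*(-240) = 137 + (68/7)*(-240) = 137 - 16320/7 = -15361/7 ≈ -2194.4)
1/L = 1/(-15361/7) = -7/15361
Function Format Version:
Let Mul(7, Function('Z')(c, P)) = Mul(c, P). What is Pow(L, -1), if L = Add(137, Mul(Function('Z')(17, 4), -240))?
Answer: Rational(-7, 15361) ≈ -0.00045570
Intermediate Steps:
Function('Z')(c, P) = Mul(Rational(1, 7), P, c) (Function('Z')(c, P) = Mul(Rational(1, 7), Mul(c, P)) = Mul(Rational(1, 7), Mul(P, c)) = Mul(Rational(1, 7), P, c))
L = Rational(-15361, 7) (L = Add(137, Mul(Mul(Rational(1, 7), 4, 17), -240)) = Add(137, Mul(Rational(68, 7), -240)) = Add(137, Rational(-16320, 7)) = Rational(-15361, 7) ≈ -2194.4)
Pow(L, -1) = Pow(Rational(-15361, 7), -1) = Rational(-7, 15361)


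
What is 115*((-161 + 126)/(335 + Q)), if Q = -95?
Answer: -805/48 ≈ -16.771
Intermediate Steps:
115*((-161 + 126)/(335 + Q)) = 115*((-161 + 126)/(335 - 95)) = 115*(-35/240) = 115*(-35*1/240) = 115*(-7/48) = -805/48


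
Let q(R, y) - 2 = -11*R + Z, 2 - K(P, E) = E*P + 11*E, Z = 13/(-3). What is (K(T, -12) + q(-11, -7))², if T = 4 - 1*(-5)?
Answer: 1170724/9 ≈ 1.3008e+5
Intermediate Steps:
T = 9 (T = 4 + 5 = 9)
Z = -13/3 (Z = 13*(-⅓) = -13/3 ≈ -4.3333)
K(P, E) = 2 - 11*E - E*P (K(P, E) = 2 - (E*P + 11*E) = 2 - (11*E + E*P) = 2 + (-11*E - E*P) = 2 - 11*E - E*P)
q(R, y) = -7/3 - 11*R (q(R, y) = 2 + (-11*R - 13/3) = 2 + (-13/3 - 11*R) = -7/3 - 11*R)
(K(T, -12) + q(-11, -7))² = ((2 - 11*(-12) - 1*(-12)*9) + (-7/3 - 11*(-11)))² = ((2 + 132 + 108) + (-7/3 + 121))² = (242 + 356/3)² = (1082/3)² = 1170724/9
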